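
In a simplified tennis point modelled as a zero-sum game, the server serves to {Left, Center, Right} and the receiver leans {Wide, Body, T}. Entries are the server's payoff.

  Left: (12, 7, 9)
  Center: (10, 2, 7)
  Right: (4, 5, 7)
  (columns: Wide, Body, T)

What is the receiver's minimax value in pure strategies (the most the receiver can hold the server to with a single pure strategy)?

7

Column maxima: Wide → 12, Body → 7, T → 9.
The smallest of these is 7.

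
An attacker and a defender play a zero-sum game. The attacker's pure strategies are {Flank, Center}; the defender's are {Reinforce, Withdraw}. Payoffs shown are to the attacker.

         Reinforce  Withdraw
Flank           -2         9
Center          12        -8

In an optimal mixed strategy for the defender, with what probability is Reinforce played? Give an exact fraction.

17/31

Row minima: Flank → -2, Center → -8; maximin = -2.
Column maxima: Reinforce → 12, Withdraw → 9; minimax = 9.
-2 ≠ 9, so there is no saddle point; optimal play is mixed.
Let the attacker play Flank with probability p. Expected payoff against Reinforce: (-2)p + 12(1−p) = −14p + 12; against Withdraw: 9p + (-8)(1−p) = 17p − 8.
Setting these equal: −14p + 12 = 17p − 8 ⇒ −31p = -20 ⇒ p = 20/31, and the value is (-14)·(20/31) + 12 = 92/31.
For the defender: with q = P(Reinforce), equating Flank's and Center's payoffs gives −11q + 9 = 20q − 8 ⇒ q = 17/31.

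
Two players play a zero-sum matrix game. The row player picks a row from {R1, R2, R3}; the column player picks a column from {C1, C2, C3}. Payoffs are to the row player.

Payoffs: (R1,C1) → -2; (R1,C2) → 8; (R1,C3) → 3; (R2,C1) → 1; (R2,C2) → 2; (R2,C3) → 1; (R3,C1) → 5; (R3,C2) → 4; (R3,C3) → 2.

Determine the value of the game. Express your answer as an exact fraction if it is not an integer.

19/8

Row minima: R1 → -2, R2 → 1, R3 → 2; maximin = 2.
Column maxima: C1 → 5, C2 → 8, C3 → 3; minimax = 3.
2 ≠ 3, so there is no saddle point; optimal play is mixed.
R2 is strictly dominated by R3, so the row player never plays it.
C2 is strictly dominated by C3 (it gives the row player strictly more in every row), so the column player never plays it.
On the remaining 2×2 (R1, R3 vs C1, C3):
Let the row player play R1 with probability p. Expected payoff against C1: (-2)p + 5(1−p) = −7p + 5; against C3: 3p + 2(1−p) = p + 2.
Setting these equal: −7p + 5 = p + 2 ⇒ −8p = -3 ⇒ p = 3/8, and the value is (-7)·(3/8) + 5 = 19/8.
For the column player: with q = P(C1), equating R1's and R3's payoffs gives −5q + 3 = 3q + 2 ⇒ q = 1/8.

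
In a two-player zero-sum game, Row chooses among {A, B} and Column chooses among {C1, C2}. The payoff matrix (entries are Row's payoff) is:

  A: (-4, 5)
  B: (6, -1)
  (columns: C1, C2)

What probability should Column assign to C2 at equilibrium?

Row minima: A → -4, B → -1; maximin = -1.
Column maxima: C1 → 6, C2 → 5; minimax = 5.
-1 ≠ 5, so there is no saddle point; optimal play is mixed.
Let Row play A with probability p. Expected payoff against C1: (-4)p + 6(1−p) = −10p + 6; against C2: 5p + (-1)(1−p) = 6p − 1.
Setting these equal: −10p + 6 = 6p − 1 ⇒ −16p = -7 ⇒ p = 7/16, and the value is (-10)·(7/16) + 6 = 13/8.
For Column: with q = P(C1), equating A's and B's payoffs gives −9q + 5 = 7q − 1 ⇒ q = 3/8.

5/8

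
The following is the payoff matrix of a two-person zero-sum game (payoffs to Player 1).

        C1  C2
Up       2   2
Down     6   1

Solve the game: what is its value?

Row minima: Up → 2, Down → 1; maximin = 2.
Column maxima: C1 → 6, C2 → 2; minimax = 2.
Since maximin = minimax = 2, there is a saddle point and the value is 2.

2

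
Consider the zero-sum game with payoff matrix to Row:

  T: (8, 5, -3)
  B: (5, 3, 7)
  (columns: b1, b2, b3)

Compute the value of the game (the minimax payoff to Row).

11/3

Row minima: T → -3, B → 3; maximin = 3.
Column maxima: b1 → 8, b2 → 5, b3 → 7; minimax = 5.
3 ≠ 5, so there is no saddle point; optimal play is mixed.
b1 is strictly dominated by b2 (it gives Row strictly more in every row), so Column never plays it.
On the remaining 2×2 (T, B vs b2, b3):
Let Row play T with probability p. Expected payoff against b2: 5p + 3(1−p) = 2p + 3; against b3: (-3)p + 7(1−p) = −10p + 7.
Setting these equal: 2p + 3 = −10p + 7 ⇒ 12p = 4 ⇒ p = 1/3, and the value is (2)·(1/3) + 3 = 11/3.
For Column: with q = P(b2), equating T's and B's payoffs gives 8q − 3 = −4q + 7 ⇒ q = 5/6.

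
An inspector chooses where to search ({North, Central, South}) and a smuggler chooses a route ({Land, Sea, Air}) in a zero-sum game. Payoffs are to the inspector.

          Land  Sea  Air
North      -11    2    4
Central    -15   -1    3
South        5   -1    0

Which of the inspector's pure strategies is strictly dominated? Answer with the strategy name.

North gives a strictly higher payoff than Central against every column: -11 > -15, 2 > -1, 4 > 3.
So Central is strictly dominated and the inspector never plays it.

Central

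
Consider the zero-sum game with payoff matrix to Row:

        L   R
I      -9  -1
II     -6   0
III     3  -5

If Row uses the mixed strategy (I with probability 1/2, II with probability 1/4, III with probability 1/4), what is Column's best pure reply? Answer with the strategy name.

L

If Column plays L, Row's expected payoff is (1/2)·(-9) + (1/4)·(-6) + (1/4)·3 = -21/4.
If Column plays R, Row's expected payoff is (1/2)·(-1) + (1/4)·0 + (1/4)·(-5) = -7/4.
Column minimizes Row's payoff; the smallest is -21/4, so the best response is L.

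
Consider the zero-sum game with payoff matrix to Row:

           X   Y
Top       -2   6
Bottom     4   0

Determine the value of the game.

Row minima: Top → -2, Bottom → 0; maximin = 0.
Column maxima: X → 4, Y → 6; minimax = 4.
0 ≠ 4, so there is no saddle point; optimal play is mixed.
Let Row play Top with probability p. Expected payoff against X: (-2)p + 4(1−p) = −6p + 4; against Y: 6p + 0(1−p) = 6p.
Setting these equal: −6p + 4 = 6p ⇒ −12p = -4 ⇒ p = 1/3, and the value is (-6)·(1/3) + 4 = 2.
For Column: with q = P(X), equating Top's and Bottom's payoffs gives −8q + 6 = 4q ⇒ q = 1/2.

2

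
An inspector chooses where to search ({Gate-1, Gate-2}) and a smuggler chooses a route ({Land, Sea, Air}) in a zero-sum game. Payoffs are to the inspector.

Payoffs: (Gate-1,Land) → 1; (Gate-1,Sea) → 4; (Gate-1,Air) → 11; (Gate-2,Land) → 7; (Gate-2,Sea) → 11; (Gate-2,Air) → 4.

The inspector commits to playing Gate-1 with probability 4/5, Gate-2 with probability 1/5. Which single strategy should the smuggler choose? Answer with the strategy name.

Land

If the smuggler plays Land, the inspector's expected payoff is (4/5)·1 + (1/5)·7 = 11/5.
If the smuggler plays Sea, the inspector's expected payoff is (4/5)·4 + (1/5)·11 = 27/5.
If the smuggler plays Air, the inspector's expected payoff is (4/5)·11 + (1/5)·4 = 48/5.
The smuggler minimizes the inspector's payoff; the smallest is 11/5, so the best response is Land.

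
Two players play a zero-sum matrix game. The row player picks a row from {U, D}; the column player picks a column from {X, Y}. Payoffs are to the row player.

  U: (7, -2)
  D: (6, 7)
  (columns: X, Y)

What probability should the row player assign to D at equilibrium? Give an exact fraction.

Row minima: U → -2, D → 6; maximin = 6.
Column maxima: X → 7, Y → 7; minimax = 7.
6 ≠ 7, so there is no saddle point; optimal play is mixed.
Let the row player play U with probability p. Expected payoff against X: 7p + 6(1−p) = p + 6; against Y: (-2)p + 7(1−p) = −9p + 7.
Setting these equal: p + 6 = −9p + 7 ⇒ 10p = 1 ⇒ p = 1/10, and the value is (1)·(1/10) + 6 = 61/10.
For the column player: with q = P(X), equating U's and D's payoffs gives 9q − 2 = −q + 7 ⇒ q = 9/10.

9/10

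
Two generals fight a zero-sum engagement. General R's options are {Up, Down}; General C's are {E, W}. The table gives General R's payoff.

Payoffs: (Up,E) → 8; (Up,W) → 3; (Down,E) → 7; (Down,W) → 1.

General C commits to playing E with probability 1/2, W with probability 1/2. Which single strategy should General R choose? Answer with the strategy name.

Up

Expected payoff of Up: (1/2)·8 + (1/2)·3 = 11/2.
Expected payoff of Down: (1/2)·7 + (1/2)·1 = 4.
The largest is 11/2, so General R's best response is Up.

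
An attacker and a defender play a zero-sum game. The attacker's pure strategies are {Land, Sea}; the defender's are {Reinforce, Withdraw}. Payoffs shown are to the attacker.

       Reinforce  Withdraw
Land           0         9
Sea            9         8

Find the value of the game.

Row minima: Land → 0, Sea → 8; maximin = 8.
Column maxima: Reinforce → 9, Withdraw → 9; minimax = 9.
8 ≠ 9, so there is no saddle point; optimal play is mixed.
Let the attacker play Land with probability p. Expected payoff against Reinforce: 0p + 9(1−p) = −9p + 9; against Withdraw: 9p + 8(1−p) = p + 8.
Setting these equal: −9p + 9 = p + 8 ⇒ −10p = -1 ⇒ p = 1/10, and the value is (-9)·(1/10) + 9 = 81/10.
For the defender: with q = P(Reinforce), equating Land's and Sea's payoffs gives −9q + 9 = q + 8 ⇒ q = 1/10.

81/10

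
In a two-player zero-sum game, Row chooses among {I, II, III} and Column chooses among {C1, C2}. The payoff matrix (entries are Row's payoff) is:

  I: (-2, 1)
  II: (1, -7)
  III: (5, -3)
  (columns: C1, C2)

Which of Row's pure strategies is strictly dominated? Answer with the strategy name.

III gives a strictly higher payoff than II against every column: 5 > 1, -3 > -7.
So II is strictly dominated and Row never plays it.

II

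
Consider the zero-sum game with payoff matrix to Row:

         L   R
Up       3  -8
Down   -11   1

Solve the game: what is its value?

Row minima: Up → -8, Down → -11; maximin = -8.
Column maxima: L → 3, R → 1; minimax = 1.
-8 ≠ 1, so there is no saddle point; optimal play is mixed.
Let Row play Up with probability p. Expected payoff against L: 3p + (-11)(1−p) = 14p − 11; against R: (-8)p + 1(1−p) = −9p + 1.
Setting these equal: 14p − 11 = −9p + 1 ⇒ 23p = 12 ⇒ p = 12/23, and the value is (14)·(12/23) − 11 = -85/23.
For Column: with q = P(L), equating Up's and Down's payoffs gives 11q − 8 = −12q + 1 ⇒ q = 9/23.

-85/23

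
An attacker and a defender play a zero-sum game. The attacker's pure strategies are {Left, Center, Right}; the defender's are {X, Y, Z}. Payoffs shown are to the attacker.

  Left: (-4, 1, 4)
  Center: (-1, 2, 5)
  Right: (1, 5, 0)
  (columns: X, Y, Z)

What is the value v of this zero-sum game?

5/7

Row minima: Left → -4, Center → -1, Right → 0; maximin = 0.
Column maxima: X → 1, Y → 5, Z → 5; minimax = 1.
0 ≠ 1, so there is no saddle point; optimal play is mixed.
Left is strictly dominated by Center, so the attacker never plays it.
Y is strictly dominated by X (it gives the attacker strictly more in every row), so the defender never plays it.
On the remaining 2×2 (Center, Right vs X, Z):
Let the attacker play Center with probability p. Expected payoff against X: (-1)p + 1(1−p) = −2p + 1; against Z: 5p + 0(1−p) = 5p.
Setting these equal: −2p + 1 = 5p ⇒ −7p = -1 ⇒ p = 1/7, and the value is (-2)·(1/7) + 1 = 5/7.
For the defender: with q = P(X), equating Center's and Right's payoffs gives −6q + 5 = q ⇒ q = 5/7.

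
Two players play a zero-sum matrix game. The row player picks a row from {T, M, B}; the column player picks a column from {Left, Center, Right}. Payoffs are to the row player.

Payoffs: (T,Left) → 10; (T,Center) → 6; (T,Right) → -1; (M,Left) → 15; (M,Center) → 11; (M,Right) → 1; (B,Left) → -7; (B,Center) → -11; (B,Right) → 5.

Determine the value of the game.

33/13

Row minima: T → -1, M → 1, B → -11; maximin = 1.
Column maxima: Left → 15, Center → 11, Right → 5; minimax = 5.
1 ≠ 5, so there is no saddle point; optimal play is mixed.
T is strictly dominated by M, so the row player never plays it.
Left is strictly dominated by Center (it gives the row player strictly more in every row), so the column player never plays it.
On the remaining 2×2 (M, B vs Center, Right):
Let the row player play M with probability p. Expected payoff against Center: 11p + (-11)(1−p) = 22p − 11; against Right: 1p + 5(1−p) = −4p + 5.
Setting these equal: 22p − 11 = −4p + 5 ⇒ 26p = 16 ⇒ p = 8/13, and the value is (22)·(8/13) − 11 = 33/13.
For the column player: with q = P(Center), equating M's and B's payoffs gives 10q + 1 = −16q + 5 ⇒ q = 2/13.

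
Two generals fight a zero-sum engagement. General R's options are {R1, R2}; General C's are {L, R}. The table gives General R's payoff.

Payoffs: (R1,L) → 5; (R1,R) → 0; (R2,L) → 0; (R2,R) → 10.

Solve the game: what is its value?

10/3

Row minima: R1 → 0, R2 → 0; maximin = 0.
Column maxima: L → 5, R → 10; minimax = 5.
0 ≠ 5, so there is no saddle point; optimal play is mixed.
Let General R play R1 with probability p. Expected payoff against L: 5p + 0(1−p) = 5p; against R: 0p + 10(1−p) = −10p + 10.
Setting these equal: 5p = −10p + 10 ⇒ 15p = 10 ⇒ p = 2/3, and the value is (5)·(2/3) = 10/3.
For General C: with q = P(L), equating R1's and R2's payoffs gives 5q = −10q + 10 ⇒ q = 2/3.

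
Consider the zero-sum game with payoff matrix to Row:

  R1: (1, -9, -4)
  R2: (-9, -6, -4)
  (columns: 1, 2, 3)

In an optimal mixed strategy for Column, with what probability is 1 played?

Row minima: R1 → -9, R2 → -9; maximin = -9.
Column maxima: 1 → 1, 2 → -6, 3 → -4; minimax = -6.
-9 ≠ -6, so there is no saddle point; optimal play is mixed.
3 is strictly dominated by 2 (it gives Row strictly more in every row), so Column never plays it.
On the remaining 2×2 (R1, R2 vs 1, 2):
Let Row play R1 with probability p. Expected payoff against 1: 1p + (-9)(1−p) = 10p − 9; against 2: (-9)p + (-6)(1−p) = −3p − 6.
Setting these equal: 10p − 9 = −3p − 6 ⇒ 13p = 3 ⇒ p = 3/13, and the value is (10)·(3/13) − 9 = -87/13.
For Column: with q = P(1), equating R1's and R2's payoffs gives 10q − 9 = −3q − 6 ⇒ q = 3/13.

3/13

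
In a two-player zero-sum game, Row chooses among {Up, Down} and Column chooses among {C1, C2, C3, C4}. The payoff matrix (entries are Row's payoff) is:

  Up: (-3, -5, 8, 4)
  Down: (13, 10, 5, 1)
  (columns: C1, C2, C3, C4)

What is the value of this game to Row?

5/2

Row minima: Up → -5, Down → 1; maximin = 1.
Column maxima: C1 → 13, C2 → 10, C3 → 8, C4 → 4; minimax = 4.
1 ≠ 4, so there is no saddle point; optimal play is mixed.
C1 is strictly dominated by C2 (it gives Row strictly more in every row), so Column never plays it.
C3 is strictly dominated by C4 (it gives Row strictly more in every row), so Column never plays it.
On the remaining 2×2 (Up, Down vs C2, C4):
Let Row play Up with probability p. Expected payoff against C2: (-5)p + 10(1−p) = −15p + 10; against C4: 4p + 1(1−p) = 3p + 1.
Setting these equal: −15p + 10 = 3p + 1 ⇒ −18p = -9 ⇒ p = 1/2, and the value is (-15)·(1/2) + 10 = 5/2.
For Column: with q = P(C2), equating Up's and Down's payoffs gives −9q + 4 = 9q + 1 ⇒ q = 1/6.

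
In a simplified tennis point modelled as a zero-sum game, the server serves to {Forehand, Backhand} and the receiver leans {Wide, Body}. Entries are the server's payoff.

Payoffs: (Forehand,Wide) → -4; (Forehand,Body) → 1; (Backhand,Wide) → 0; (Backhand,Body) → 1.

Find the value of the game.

0

Row minima: Forehand → -4, Backhand → 0; maximin = 0.
Column maxima: Wide → 0, Body → 1; minimax = 0.
Since maximin = minimax = 0, there is a saddle point and the value is 0.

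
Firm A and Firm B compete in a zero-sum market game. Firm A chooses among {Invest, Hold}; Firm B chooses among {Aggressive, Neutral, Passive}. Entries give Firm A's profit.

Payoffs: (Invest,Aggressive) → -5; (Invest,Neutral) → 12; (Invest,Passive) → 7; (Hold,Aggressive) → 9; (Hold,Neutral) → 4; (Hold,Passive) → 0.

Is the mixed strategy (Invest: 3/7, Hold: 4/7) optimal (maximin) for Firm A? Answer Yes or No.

Against Aggressive this mix gives (3/7)·(-5) + (4/7)·9 = 3.
Against Neutral this mix gives (3/7)·12 + (4/7)·4 = 52/7.
Against Passive this mix gives (3/7)·7 + (4/7)·0 = 3.
All of Firm B's active replies (Aggressive, Passive) yield 3, and no column does worse for Firm A. The mix makes Firm B indifferent and guarantees 3, so it is optimal.

Yes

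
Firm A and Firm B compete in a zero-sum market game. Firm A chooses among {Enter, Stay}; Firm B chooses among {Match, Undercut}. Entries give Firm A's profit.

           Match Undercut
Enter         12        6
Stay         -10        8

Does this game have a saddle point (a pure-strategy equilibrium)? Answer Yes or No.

No

Row minima: Enter → 6, Stay → -10; maximin = 6.
Column maxima: Match → 12, Undercut → 8; minimax = 8.
6 ≠ 8, so no pure-strategy equilibrium exists.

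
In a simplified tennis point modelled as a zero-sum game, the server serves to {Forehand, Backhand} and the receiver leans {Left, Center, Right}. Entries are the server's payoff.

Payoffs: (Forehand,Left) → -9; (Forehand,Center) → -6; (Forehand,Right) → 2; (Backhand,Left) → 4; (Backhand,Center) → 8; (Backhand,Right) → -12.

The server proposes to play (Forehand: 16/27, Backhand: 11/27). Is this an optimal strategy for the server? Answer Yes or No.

Against Left this mix gives (16/27)·(-9) + (11/27)·4 = -100/27.
Against Center this mix gives (16/27)·(-6) + (11/27)·8 = -8/27.
Against Right this mix gives (16/27)·2 + (11/27)·(-12) = -100/27.
All of the receiver's active replies (Left, Right) yield -100/27, and no column does worse for the server. The mix makes the receiver indifferent and guarantees -100/27, so it is optimal.

Yes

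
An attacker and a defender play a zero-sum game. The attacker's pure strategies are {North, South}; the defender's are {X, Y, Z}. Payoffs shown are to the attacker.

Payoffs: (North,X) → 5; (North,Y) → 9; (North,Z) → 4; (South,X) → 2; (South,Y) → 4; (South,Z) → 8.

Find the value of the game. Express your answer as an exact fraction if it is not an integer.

32/7

Row minima: North → 4, South → 2; maximin = 4.
Column maxima: X → 5, Y → 9, Z → 8; minimax = 5.
4 ≠ 5, so there is no saddle point; optimal play is mixed.
Y is strictly dominated by X (it gives the attacker strictly more in every row), so the defender never plays it.
On the remaining 2×2 (North, South vs X, Z):
Let the attacker play North with probability p. Expected payoff against X: 5p + 2(1−p) = 3p + 2; against Z: 4p + 8(1−p) = −4p + 8.
Setting these equal: 3p + 2 = −4p + 8 ⇒ 7p = 6 ⇒ p = 6/7, and the value is (3)·(6/7) + 2 = 32/7.
For the defender: with q = P(X), equating North's and South's payoffs gives q + 4 = −6q + 8 ⇒ q = 4/7.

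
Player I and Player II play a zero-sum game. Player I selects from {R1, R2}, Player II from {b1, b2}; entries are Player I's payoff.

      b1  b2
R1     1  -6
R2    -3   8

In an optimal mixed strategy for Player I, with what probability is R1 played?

11/18

Row minima: R1 → -6, R2 → -3; maximin = -3.
Column maxima: b1 → 1, b2 → 8; minimax = 1.
-3 ≠ 1, so there is no saddle point; optimal play is mixed.
Let Player I play R1 with probability p. Expected payoff against b1: 1p + (-3)(1−p) = 4p − 3; against b2: (-6)p + 8(1−p) = −14p + 8.
Setting these equal: 4p − 3 = −14p + 8 ⇒ 18p = 11 ⇒ p = 11/18, and the value is (4)·(11/18) − 3 = -5/9.
For Player II: with q = P(b1), equating R1's and R2's payoffs gives 7q − 6 = −11q + 8 ⇒ q = 7/9.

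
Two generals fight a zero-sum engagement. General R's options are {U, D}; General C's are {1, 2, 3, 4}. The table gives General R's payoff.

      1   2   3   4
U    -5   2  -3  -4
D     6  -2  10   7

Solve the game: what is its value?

2/15

Row minima: U → -5, D → -2; maximin = -2.
Column maxima: 1 → 6, 2 → 2, 3 → 10, 4 → 7; minimax = 2.
-2 ≠ 2, so there is no saddle point; optimal play is mixed.
3 is strictly dominated by 1 (it gives General R strictly more in every row), so General C never plays it.
4 is strictly dominated by 1 (it gives General R strictly more in every row), so General C never plays it.
On the remaining 2×2 (U, D vs 1, 2):
Let General R play U with probability p. Expected payoff against 1: (-5)p + 6(1−p) = −11p + 6; against 2: 2p + (-2)(1−p) = 4p − 2.
Setting these equal: −11p + 6 = 4p − 2 ⇒ −15p = -8 ⇒ p = 8/15, and the value is (-11)·(8/15) + 6 = 2/15.
For General C: with q = P(1), equating U's and D's payoffs gives −7q + 2 = 8q − 2 ⇒ q = 4/15.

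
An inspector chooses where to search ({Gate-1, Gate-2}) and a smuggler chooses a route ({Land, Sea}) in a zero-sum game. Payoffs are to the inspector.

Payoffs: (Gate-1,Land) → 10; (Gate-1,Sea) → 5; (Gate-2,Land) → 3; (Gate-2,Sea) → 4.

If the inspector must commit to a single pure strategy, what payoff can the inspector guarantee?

Row minima: Gate-1 → 5, Gate-2 → 3.
The best of these is 5.

5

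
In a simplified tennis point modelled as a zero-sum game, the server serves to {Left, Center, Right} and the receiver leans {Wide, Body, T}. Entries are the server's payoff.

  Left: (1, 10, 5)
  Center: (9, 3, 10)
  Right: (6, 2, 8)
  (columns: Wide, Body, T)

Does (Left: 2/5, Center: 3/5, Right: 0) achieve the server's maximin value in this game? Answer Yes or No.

Yes

Against Wide this mix gives (2/5)·1 + (3/5)·9 = 29/5.
Against Body this mix gives (2/5)·10 + (3/5)·3 = 29/5.
Against T this mix gives (2/5)·5 + (3/5)·10 = 8.
All of the receiver's active replies (Wide, Body) yield 29/5, and no column does worse for the server. The mix makes the receiver indifferent and guarantees 29/5, so it is optimal.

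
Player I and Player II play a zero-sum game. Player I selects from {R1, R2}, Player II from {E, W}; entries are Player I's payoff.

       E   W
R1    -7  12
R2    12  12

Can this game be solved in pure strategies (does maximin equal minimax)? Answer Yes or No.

Yes

Row minima: R1 → -7, R2 → 12; maximin = 12.
Column maxima: E → 12, W → 12; minimax = 12.
maximin = minimax = 12, so a saddle point exists.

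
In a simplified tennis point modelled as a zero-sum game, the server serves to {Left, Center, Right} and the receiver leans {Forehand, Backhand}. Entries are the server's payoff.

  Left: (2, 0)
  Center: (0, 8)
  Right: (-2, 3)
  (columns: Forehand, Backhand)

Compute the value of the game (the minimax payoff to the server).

8/5

Row minima: Left → 0, Center → 0, Right → -2; maximin = 0.
Column maxima: Forehand → 2, Backhand → 8; minimax = 2.
0 ≠ 2, so there is no saddle point; optimal play is mixed.
Right is strictly dominated by Center, so the server never plays it.
On the remaining 2×2 (Left, Center vs Forehand, Backhand):
Let the server play Left with probability p. Expected payoff against Forehand: 2p + 0(1−p) = 2p; against Backhand: 0p + 8(1−p) = −8p + 8.
Setting these equal: 2p = −8p + 8 ⇒ 10p = 8 ⇒ p = 4/5, and the value is (2)·(4/5) = 8/5.
For the receiver: with q = P(Forehand), equating Left's and Center's payoffs gives 2q = −8q + 8 ⇒ q = 4/5.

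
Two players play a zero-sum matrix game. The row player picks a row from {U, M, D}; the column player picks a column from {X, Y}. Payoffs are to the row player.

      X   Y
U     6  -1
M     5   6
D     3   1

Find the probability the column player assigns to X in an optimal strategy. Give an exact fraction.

Row minima: U → -1, M → 5, D → 1; maximin = 5.
Column maxima: X → 6, Y → 6; minimax = 6.
5 ≠ 6, so there is no saddle point; optimal play is mixed.
D is strictly dominated by M, so the row player never plays it.
On the remaining 2×2 (U, M vs X, Y):
Let the row player play U with probability p. Expected payoff against X: 6p + 5(1−p) = p + 5; against Y: (-1)p + 6(1−p) = −7p + 6.
Setting these equal: p + 5 = −7p + 6 ⇒ 8p = 1 ⇒ p = 1/8, and the value is (1)·(1/8) + 5 = 41/8.
For the column player: with q = P(X), equating U's and M's payoffs gives 7q − 1 = −q + 6 ⇒ q = 7/8.

7/8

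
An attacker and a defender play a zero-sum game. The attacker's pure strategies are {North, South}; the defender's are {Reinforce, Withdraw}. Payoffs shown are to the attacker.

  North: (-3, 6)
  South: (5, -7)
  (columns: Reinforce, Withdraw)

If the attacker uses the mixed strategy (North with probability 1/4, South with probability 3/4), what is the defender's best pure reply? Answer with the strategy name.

Withdraw

If the defender plays Reinforce, the attacker's expected payoff is (1/4)·(-3) + (3/4)·5 = 3.
If the defender plays Withdraw, the attacker's expected payoff is (1/4)·6 + (3/4)·(-7) = -15/4.
The defender minimizes the attacker's payoff; the smallest is -15/4, so the best response is Withdraw.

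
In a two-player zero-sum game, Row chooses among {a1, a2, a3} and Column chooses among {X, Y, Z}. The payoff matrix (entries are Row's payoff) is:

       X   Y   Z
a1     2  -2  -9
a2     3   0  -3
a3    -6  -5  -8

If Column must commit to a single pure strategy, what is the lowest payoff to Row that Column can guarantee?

Column maxima: X → 3, Y → 0, Z → -3.
The smallest of these is -3.

-3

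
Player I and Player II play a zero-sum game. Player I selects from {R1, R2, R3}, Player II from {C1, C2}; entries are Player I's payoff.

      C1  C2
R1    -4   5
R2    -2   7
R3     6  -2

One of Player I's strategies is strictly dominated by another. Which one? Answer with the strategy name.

R1

R2 gives a strictly higher payoff than R1 against every column: -2 > -4, 7 > 5.
So R1 is strictly dominated and Player I never plays it.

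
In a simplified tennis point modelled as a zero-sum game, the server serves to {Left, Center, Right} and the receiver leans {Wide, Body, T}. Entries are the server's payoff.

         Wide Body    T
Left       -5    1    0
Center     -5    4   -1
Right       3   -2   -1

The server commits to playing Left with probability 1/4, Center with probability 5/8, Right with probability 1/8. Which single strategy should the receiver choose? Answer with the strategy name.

If the receiver plays Wide, the server's expected payoff is (1/4)·(-5) + (5/8)·(-5) + (1/8)·3 = -4.
If the receiver plays Body, the server's expected payoff is (1/4)·1 + (5/8)·4 + (1/8)·(-2) = 5/2.
If the receiver plays T, the server's expected payoff is (1/4)·0 + (5/8)·(-1) + (1/8)·(-1) = -3/4.
The receiver minimizes the server's payoff; the smallest is -4, so the best response is Wide.

Wide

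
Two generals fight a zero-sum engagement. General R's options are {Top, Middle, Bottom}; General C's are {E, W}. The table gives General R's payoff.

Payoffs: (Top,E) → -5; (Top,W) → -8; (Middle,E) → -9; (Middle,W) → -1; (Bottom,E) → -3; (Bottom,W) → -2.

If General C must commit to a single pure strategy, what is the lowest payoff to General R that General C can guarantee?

-3

Column maxima: E → -3, W → -1.
The smallest of these is -3.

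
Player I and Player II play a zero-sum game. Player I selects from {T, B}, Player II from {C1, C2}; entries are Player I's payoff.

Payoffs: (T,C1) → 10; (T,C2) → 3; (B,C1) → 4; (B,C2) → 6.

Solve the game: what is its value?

Row minima: T → 3, B → 4; maximin = 4.
Column maxima: C1 → 10, C2 → 6; minimax = 6.
4 ≠ 6, so there is no saddle point; optimal play is mixed.
Let Player I play T with probability p. Expected payoff against C1: 10p + 4(1−p) = 6p + 4; against C2: 3p + 6(1−p) = −3p + 6.
Setting these equal: 6p + 4 = −3p + 6 ⇒ 9p = 2 ⇒ p = 2/9, and the value is (6)·(2/9) + 4 = 16/3.
For Player II: with q = P(C1), equating T's and B's payoffs gives 7q + 3 = −2q + 6 ⇒ q = 1/3.

16/3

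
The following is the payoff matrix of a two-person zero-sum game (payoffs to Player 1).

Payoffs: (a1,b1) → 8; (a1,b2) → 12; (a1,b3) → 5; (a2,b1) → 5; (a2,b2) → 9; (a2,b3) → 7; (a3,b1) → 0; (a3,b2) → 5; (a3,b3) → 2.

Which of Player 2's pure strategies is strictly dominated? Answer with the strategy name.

b1 holds Player 1's payoff strictly below b2 in every row: 8 < 12, 5 < 9, 0 < 5.
So b2 is strictly dominated for Player 2.

b2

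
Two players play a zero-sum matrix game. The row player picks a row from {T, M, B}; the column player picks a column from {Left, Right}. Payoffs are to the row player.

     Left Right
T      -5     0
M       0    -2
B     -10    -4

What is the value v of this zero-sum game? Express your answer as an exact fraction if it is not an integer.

Row minima: T → -5, M → -2, B → -10; maximin = -2.
Column maxima: Left → 0, Right → 0; minimax = 0.
-2 ≠ 0, so there is no saddle point; optimal play is mixed.
B is strictly dominated by T, so the row player never plays it.
On the remaining 2×2 (T, M vs Left, Right):
Let the row player play T with probability p. Expected payoff against Left: (-5)p + 0(1−p) = −5p; against Right: 0p + (-2)(1−p) = 2p − 2.
Setting these equal: −5p = 2p − 2 ⇒ −7p = -2 ⇒ p = 2/7, and the value is (-5)·(2/7) = -10/7.
For the column player: with q = P(Left), equating T's and M's payoffs gives −5q = 2q − 2 ⇒ q = 2/7.

-10/7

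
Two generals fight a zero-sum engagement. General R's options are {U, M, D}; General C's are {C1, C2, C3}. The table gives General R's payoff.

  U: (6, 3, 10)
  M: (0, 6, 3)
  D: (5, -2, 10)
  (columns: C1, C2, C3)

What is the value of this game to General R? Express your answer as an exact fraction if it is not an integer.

4

Row minima: U → 3, M → 0, D → -2; maximin = 3.
Column maxima: C1 → 6, C2 → 6, C3 → 10; minimax = 6.
3 ≠ 6, so there is no saddle point; optimal play is mixed.
C3 is strictly dominated by C1 (it gives General R strictly more in every row), so General C never plays it.
With C3 eliminated, D is strictly dominated by U (U gives General R strictly more in every remaining column), so General R never plays it.
On the remaining 2×2 (U, M vs C1, C2):
Let General R play U with probability p. Expected payoff against C1: 6p + 0(1−p) = 6p; against C2: 3p + 6(1−p) = −3p + 6.
Setting these equal: 6p = −3p + 6 ⇒ 9p = 6 ⇒ p = 2/3, and the value is (6)·(2/3) = 4.
For General C: with q = P(C1), equating U's and M's payoffs gives 3q + 3 = −6q + 6 ⇒ q = 1/3.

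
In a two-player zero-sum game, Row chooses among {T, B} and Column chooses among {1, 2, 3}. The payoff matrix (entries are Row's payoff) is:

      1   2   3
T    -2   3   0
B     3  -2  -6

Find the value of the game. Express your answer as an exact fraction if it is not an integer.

-12/11

Row minima: T → -2, B → -6; maximin = -2.
Column maxima: 1 → 3, 2 → 3, 3 → 0; minimax = 0.
-2 ≠ 0, so there is no saddle point; optimal play is mixed.
2 is strictly dominated by 3 (it gives Row strictly more in every row), so Column never plays it.
On the remaining 2×2 (T, B vs 1, 3):
Let Row play T with probability p. Expected payoff against 1: (-2)p + 3(1−p) = −5p + 3; against 3: 0p + (-6)(1−p) = 6p − 6.
Setting these equal: −5p + 3 = 6p − 6 ⇒ −11p = -9 ⇒ p = 9/11, and the value is (-5)·(9/11) + 3 = -12/11.
For Column: with q = P(1), equating T's and B's payoffs gives −2q = 9q − 6 ⇒ q = 6/11.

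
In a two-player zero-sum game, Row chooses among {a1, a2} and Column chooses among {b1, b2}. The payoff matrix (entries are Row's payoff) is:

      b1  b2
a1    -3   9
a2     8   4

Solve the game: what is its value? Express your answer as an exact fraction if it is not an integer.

21/4

Row minima: a1 → -3, a2 → 4; maximin = 4.
Column maxima: b1 → 8, b2 → 9; minimax = 8.
4 ≠ 8, so there is no saddle point; optimal play is mixed.
Let Row play a1 with probability p. Expected payoff against b1: (-3)p + 8(1−p) = −11p + 8; against b2: 9p + 4(1−p) = 5p + 4.
Setting these equal: −11p + 8 = 5p + 4 ⇒ −16p = -4 ⇒ p = 1/4, and the value is (-11)·(1/4) + 8 = 21/4.
For Column: with q = P(b1), equating a1's and a2's payoffs gives −12q + 9 = 4q + 4 ⇒ q = 5/16.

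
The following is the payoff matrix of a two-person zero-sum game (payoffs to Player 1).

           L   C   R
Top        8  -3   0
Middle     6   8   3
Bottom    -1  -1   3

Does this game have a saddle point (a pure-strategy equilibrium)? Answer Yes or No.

Yes

Row minima: Top → -3, Middle → 3, Bottom → -1; maximin = 3.
Column maxima: L → 8, C → 8, R → 3; minimax = 3.
maximin = minimax = 3, so a saddle point exists.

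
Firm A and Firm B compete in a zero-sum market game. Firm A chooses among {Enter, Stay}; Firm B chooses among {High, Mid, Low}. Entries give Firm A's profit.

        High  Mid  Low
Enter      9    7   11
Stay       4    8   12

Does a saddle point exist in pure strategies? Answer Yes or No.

No

Row minima: Enter → 7, Stay → 4; maximin = 7.
Column maxima: High → 9, Mid → 8, Low → 12; minimax = 8.
7 ≠ 8, so no pure-strategy equilibrium exists.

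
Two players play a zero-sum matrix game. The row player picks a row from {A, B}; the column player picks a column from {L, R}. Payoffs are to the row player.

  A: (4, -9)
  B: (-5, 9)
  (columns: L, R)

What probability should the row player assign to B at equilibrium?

13/27

Row minima: A → -9, B → -5; maximin = -5.
Column maxima: L → 4, R → 9; minimax = 4.
-5 ≠ 4, so there is no saddle point; optimal play is mixed.
Let the row player play A with probability p. Expected payoff against L: 4p + (-5)(1−p) = 9p − 5; against R: (-9)p + 9(1−p) = −18p + 9.
Setting these equal: 9p − 5 = −18p + 9 ⇒ 27p = 14 ⇒ p = 14/27, and the value is (9)·(14/27) − 5 = -1/3.
For the column player: with q = P(L), equating A's and B's payoffs gives 13q − 9 = −14q + 9 ⇒ q = 2/3.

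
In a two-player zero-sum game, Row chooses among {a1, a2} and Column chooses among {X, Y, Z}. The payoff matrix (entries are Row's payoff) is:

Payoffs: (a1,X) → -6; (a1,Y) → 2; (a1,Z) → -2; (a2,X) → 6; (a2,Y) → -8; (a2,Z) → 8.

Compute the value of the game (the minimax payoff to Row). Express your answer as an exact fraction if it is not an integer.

-18/11

Row minima: a1 → -6, a2 → -8; maximin = -6.
Column maxima: X → 6, Y → 2, Z → 8; minimax = 2.
-6 ≠ 2, so there is no saddle point; optimal play is mixed.
Z is strictly dominated by X (it gives Row strictly more in every row), so Column never plays it.
On the remaining 2×2 (a1, a2 vs X, Y):
Let Row play a1 with probability p. Expected payoff against X: (-6)p + 6(1−p) = −12p + 6; against Y: 2p + (-8)(1−p) = 10p − 8.
Setting these equal: −12p + 6 = 10p − 8 ⇒ −22p = -14 ⇒ p = 7/11, and the value is (-12)·(7/11) + 6 = -18/11.
For Column: with q = P(X), equating a1's and a2's payoffs gives −8q + 2 = 14q − 8 ⇒ q = 5/11.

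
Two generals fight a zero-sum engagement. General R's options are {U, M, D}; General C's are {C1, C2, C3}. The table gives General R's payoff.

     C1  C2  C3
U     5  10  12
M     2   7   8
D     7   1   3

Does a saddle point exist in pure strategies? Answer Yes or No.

No

Row minima: U → 5, M → 2, D → 1; maximin = 5.
Column maxima: C1 → 7, C2 → 10, C3 → 12; minimax = 7.
5 ≠ 7, so no pure-strategy equilibrium exists.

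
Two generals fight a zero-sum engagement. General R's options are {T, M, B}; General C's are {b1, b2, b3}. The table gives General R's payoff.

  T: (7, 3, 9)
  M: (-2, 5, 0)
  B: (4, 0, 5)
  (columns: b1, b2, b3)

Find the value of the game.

Row minima: T → 3, M → -2, B → 0; maximin = 3.
Column maxima: b1 → 7, b2 → 5, b3 → 9; minimax = 5.
3 ≠ 5, so there is no saddle point; optimal play is mixed.
B is strictly dominated by T, so General R never plays it.
b3 is strictly dominated by b1 (it gives General R strictly more in every row), so General C never plays it.
On the remaining 2×2 (T, M vs b1, b2):
Let General R play T with probability p. Expected payoff against b1: 7p + (-2)(1−p) = 9p − 2; against b2: 3p + 5(1−p) = −2p + 5.
Setting these equal: 9p − 2 = −2p + 5 ⇒ 11p = 7 ⇒ p = 7/11, and the value is (9)·(7/11) − 2 = 41/11.
For General C: with q = P(b1), equating T's and M's payoffs gives 4q + 3 = −7q + 5 ⇒ q = 2/11.

41/11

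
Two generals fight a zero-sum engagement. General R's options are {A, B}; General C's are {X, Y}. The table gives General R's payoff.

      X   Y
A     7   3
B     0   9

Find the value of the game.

63/13

Row minima: A → 3, B → 0; maximin = 3.
Column maxima: X → 7, Y → 9; minimax = 7.
3 ≠ 7, so there is no saddle point; optimal play is mixed.
Let General R play A with probability p. Expected payoff against X: 7p + 0(1−p) = 7p; against Y: 3p + 9(1−p) = −6p + 9.
Setting these equal: 7p = −6p + 9 ⇒ 13p = 9 ⇒ p = 9/13, and the value is (7)·(9/13) = 63/13.
For General C: with q = P(X), equating A's and B's payoffs gives 4q + 3 = −9q + 9 ⇒ q = 6/13.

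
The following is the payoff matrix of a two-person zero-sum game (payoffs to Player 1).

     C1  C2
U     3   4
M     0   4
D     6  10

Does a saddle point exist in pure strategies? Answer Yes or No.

Row minima: U → 3, M → 0, D → 6; maximin = 6.
Column maxima: C1 → 6, C2 → 10; minimax = 6.
maximin = minimax = 6, so a saddle point exists.

Yes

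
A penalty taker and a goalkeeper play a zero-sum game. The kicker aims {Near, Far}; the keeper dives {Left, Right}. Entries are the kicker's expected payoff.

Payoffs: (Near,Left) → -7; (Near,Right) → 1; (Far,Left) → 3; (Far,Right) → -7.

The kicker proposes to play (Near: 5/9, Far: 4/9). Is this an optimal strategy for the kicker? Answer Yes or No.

Yes

Against Left this mix gives (5/9)·(-7) + (4/9)·3 = -23/9.
Against Right this mix gives (5/9)·1 + (4/9)·(-7) = -23/9.
All of the keeper's active replies (Left, Right) yield -23/9, and no column does worse for the kicker. The mix makes the keeper indifferent and guarantees -23/9, so it is optimal.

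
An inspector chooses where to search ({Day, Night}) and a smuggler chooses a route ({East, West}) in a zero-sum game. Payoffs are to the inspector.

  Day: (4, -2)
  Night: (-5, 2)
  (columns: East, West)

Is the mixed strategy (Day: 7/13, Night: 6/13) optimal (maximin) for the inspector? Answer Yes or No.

Yes

Against East this mix gives (7/13)·4 + (6/13)·(-5) = -2/13.
Against West this mix gives (7/13)·(-2) + (6/13)·2 = -2/13.
All of the smuggler's active replies (East, West) yield -2/13, and no column does worse for the inspector. The mix makes the smuggler indifferent and guarantees -2/13, so it is optimal.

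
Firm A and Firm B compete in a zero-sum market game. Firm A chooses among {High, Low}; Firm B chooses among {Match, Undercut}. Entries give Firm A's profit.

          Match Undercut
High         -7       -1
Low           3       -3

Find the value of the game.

Row minima: High → -7, Low → -3; maximin = -3.
Column maxima: Match → 3, Undercut → -1; minimax = -1.
-3 ≠ -1, so there is no saddle point; optimal play is mixed.
Let Firm A play High with probability p. Expected payoff against Match: (-7)p + 3(1−p) = −10p + 3; against Undercut: (-1)p + (-3)(1−p) = 2p − 3.
Setting these equal: −10p + 3 = 2p − 3 ⇒ −12p = -6 ⇒ p = 1/2, and the value is (-10)·(1/2) + 3 = -2.
For Firm B: with q = P(Match), equating High's and Low's payoffs gives −6q − 1 = 6q − 3 ⇒ q = 1/6.

-2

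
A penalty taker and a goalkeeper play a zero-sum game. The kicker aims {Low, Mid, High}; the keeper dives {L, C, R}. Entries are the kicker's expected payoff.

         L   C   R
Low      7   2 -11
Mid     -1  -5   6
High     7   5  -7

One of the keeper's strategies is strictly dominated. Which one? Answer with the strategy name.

L

C holds the kicker's payoff strictly below L in every row: 2 < 7, -5 < -1, 5 < 7.
So L is strictly dominated for the keeper.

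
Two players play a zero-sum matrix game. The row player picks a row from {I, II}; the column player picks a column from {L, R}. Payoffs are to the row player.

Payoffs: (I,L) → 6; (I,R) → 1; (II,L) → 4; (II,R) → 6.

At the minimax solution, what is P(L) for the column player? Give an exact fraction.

5/7

Row minima: I → 1, II → 4; maximin = 4.
Column maxima: L → 6, R → 6; minimax = 6.
4 ≠ 6, so there is no saddle point; optimal play is mixed.
Let the row player play I with probability p. Expected payoff against L: 6p + 4(1−p) = 2p + 4; against R: 1p + 6(1−p) = −5p + 6.
Setting these equal: 2p + 4 = −5p + 6 ⇒ 7p = 2 ⇒ p = 2/7, and the value is (2)·(2/7) + 4 = 32/7.
For the column player: with q = P(L), equating I's and II's payoffs gives 5q + 1 = −2q + 6 ⇒ q = 5/7.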